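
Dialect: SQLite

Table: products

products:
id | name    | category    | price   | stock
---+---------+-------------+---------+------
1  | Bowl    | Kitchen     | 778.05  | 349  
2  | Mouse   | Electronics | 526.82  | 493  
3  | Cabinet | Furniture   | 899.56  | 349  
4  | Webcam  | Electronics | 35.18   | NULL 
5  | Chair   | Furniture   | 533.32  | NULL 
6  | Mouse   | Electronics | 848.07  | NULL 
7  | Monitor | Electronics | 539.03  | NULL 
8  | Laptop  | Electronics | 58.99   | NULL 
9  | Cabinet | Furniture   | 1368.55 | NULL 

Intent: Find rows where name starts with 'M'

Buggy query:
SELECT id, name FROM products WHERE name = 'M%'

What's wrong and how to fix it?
Bug: Wildcards only work with LIKE; '=' treats '%' as a literal character

Fix: Replace '=' with LIKE so 'M%' is treated as a pattern

Corrected query:
SELECT id, name FROM products WHERE name LIKE 'M%'

Result:
id | name   
---+--------
2  | Mouse  
6  | Mouse  
7  | Monitor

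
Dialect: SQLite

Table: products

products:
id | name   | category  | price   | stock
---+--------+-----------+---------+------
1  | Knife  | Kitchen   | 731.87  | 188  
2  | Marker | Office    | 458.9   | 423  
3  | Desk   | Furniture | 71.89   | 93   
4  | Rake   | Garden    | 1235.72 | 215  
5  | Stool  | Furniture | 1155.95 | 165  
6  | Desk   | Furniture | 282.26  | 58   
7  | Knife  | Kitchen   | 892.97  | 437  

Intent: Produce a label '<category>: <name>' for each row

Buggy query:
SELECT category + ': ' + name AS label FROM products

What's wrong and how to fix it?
Bug: SQLite uses || for string concatenation; + coerces text to numbers (yielding 0)

Fix: Replace + with || to concatenate text

Corrected query:
SELECT category || ': ' || name AS label FROM products

Result:
label           
----------------
Kitchen: Knife  
Office: Marker  
Furniture: Desk 
Garden: Rake    
Furniture: Stool
Furniture: Desk 
Kitchen: Knife  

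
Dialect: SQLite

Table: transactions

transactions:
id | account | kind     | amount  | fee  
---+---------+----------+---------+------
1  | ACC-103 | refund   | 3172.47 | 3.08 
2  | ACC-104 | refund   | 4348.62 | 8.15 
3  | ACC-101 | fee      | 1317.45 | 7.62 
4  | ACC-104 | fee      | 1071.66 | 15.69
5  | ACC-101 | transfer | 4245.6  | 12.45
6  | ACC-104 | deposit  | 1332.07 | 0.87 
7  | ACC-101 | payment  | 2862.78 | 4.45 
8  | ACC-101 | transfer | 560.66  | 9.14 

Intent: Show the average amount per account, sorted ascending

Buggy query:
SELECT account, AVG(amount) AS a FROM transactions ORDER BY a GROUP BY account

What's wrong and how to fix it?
Bug: GROUP BY must precede ORDER BY

Fix: Move ORDER BY to the end, after GROUP BY

Corrected query:
SELECT account, AVG(amount) AS a FROM transactions GROUP BY account ORDER BY a

Result:
account | a          
--------+------------
ACC-101 | 2246.6225  
ACC-104 | 2250.783333
ACC-103 | 3172.47    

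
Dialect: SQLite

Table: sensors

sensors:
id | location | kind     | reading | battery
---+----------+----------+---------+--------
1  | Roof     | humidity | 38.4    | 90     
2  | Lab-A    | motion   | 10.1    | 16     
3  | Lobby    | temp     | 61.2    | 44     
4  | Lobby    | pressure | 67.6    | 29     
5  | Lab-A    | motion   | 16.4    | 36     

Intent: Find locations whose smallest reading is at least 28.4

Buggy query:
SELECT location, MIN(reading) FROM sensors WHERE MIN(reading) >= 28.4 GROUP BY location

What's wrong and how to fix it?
Bug: MIN() in WHERE is a misuse of aggregate

Fix: Use HAVING for the per-group MIN condition

Corrected query:
SELECT location, MIN(reading) FROM sensors GROUP BY location HAVING MIN(reading) >= 28.4

Result:
location | MIN(reading)
---------+-------------
Lobby    | 61.2        
Roof     | 38.4        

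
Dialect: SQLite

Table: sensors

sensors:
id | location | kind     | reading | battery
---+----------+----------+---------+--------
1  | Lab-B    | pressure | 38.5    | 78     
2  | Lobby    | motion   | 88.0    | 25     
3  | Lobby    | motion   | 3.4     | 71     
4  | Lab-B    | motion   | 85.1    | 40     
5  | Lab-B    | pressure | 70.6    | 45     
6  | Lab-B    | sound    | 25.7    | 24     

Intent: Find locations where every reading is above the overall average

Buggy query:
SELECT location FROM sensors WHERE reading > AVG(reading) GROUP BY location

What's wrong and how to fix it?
Bug: AVG() is an aggregate; it can't sit directly in WHERE

Fix: Compute the overall average in a scalar subquery and compare each group's MIN against it in HAVING

Corrected query:
SELECT location FROM sensors GROUP BY location HAVING MIN(reading) > (SELECT AVG(reading) FROM sensors)

Result:
(no rows)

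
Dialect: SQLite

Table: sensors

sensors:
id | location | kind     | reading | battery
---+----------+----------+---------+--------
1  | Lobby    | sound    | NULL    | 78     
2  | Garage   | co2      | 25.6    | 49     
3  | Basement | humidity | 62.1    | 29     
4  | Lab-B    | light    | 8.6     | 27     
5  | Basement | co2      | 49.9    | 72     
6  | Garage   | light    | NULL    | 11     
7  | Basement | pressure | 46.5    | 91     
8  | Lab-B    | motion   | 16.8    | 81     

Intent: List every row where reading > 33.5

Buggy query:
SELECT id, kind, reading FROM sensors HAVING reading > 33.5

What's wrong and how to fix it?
Bug: This is a non-aggregate query (no GROUP BY, no aggregates), so in SQLite the HAVING clause is invalid here; a row-level condition belongs in WHERE

Fix: Use WHERE for row-level filtering

Corrected query:
SELECT id, kind, reading FROM sensors WHERE reading > 33.5

Result:
id | kind     | reading
---+----------+--------
3  | humidity | 62.1   
5  | co2      | 49.9   
7  | pressure | 46.5   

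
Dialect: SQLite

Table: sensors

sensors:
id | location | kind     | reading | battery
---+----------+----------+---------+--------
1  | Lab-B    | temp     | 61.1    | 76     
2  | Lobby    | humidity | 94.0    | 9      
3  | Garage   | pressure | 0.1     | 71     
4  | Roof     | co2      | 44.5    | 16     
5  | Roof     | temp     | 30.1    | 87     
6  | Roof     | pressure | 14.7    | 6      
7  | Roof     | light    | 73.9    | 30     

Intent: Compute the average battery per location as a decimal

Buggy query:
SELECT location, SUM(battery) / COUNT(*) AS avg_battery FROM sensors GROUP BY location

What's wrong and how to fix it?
Bug: SUM(battery) and COUNT(*) are both integers; the division truncates the fractional part

Fix: Multiply by 1.0 (or CAST to REAL) to force floating-point division

Corrected query:
SELECT location, SUM(battery) * 1.0 / COUNT(*) AS avg_battery FROM sensors GROUP BY location

Result:
location | avg_battery
---------+------------
Garage   | 71         
Lab-B    | 76         
Lobby    | 9          
Roof     | 34.75      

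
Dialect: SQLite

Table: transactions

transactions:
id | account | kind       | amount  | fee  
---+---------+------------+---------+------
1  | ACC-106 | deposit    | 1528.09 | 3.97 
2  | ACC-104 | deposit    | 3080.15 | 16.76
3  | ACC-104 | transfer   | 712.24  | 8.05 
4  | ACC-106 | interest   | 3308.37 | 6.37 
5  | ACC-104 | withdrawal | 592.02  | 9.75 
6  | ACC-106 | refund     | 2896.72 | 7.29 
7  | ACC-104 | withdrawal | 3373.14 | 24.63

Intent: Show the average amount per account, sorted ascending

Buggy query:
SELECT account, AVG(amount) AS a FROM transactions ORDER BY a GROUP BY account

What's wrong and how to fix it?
Bug: ORDER BY appears before GROUP BY; SQL clause order requires GROUP BY first

Fix: Reorder: SELECT … FROM … GROUP BY … ORDER BY …

Corrected query:
SELECT account, AVG(amount) AS a FROM transactions GROUP BY account ORDER BY a

Result:
account | a          
--------+------------
ACC-104 | 1939.3875  
ACC-106 | 2577.726667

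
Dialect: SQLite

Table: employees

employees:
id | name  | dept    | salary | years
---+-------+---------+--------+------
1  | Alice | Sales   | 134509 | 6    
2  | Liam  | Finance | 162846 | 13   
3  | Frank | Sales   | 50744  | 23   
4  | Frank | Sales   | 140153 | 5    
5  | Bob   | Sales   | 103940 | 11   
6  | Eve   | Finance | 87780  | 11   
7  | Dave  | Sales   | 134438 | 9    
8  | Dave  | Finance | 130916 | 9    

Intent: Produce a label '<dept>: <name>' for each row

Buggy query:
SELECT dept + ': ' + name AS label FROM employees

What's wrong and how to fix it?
Bug: SQLite uses || for string concatenation; + coerces text to numbers (yielding 0)

Fix: Replace + with || to concatenate text

Corrected query:
SELECT dept || ': ' || name AS label FROM employees

Result:
label        
-------------
Sales: Alice 
Finance: Liam
Sales: Frank 
Sales: Frank 
Sales: Bob   
Finance: Eve 
Sales: Dave  
Finance: Dave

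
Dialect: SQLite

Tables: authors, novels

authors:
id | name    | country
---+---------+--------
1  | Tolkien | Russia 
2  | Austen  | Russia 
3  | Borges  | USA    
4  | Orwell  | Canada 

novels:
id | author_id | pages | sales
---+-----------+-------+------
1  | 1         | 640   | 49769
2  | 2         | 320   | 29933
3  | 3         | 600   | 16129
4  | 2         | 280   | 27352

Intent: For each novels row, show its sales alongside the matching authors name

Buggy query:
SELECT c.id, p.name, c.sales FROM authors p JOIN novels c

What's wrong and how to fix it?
Bug: JOIN with no ON clause produces a cartesian product; every novels row pairs with every authors row

Fix: Specify the join condition linking the foreign key to the parent id

Corrected query:
SELECT c.id, p.name, c.sales FROM authors p JOIN novels c ON c.author_id = p.id

Result:
id | name    | sales
---+---------+------
1  | Tolkien | 49769
2  | Austen  | 29933
3  | Borges  | 16129
4  | Austen  | 27352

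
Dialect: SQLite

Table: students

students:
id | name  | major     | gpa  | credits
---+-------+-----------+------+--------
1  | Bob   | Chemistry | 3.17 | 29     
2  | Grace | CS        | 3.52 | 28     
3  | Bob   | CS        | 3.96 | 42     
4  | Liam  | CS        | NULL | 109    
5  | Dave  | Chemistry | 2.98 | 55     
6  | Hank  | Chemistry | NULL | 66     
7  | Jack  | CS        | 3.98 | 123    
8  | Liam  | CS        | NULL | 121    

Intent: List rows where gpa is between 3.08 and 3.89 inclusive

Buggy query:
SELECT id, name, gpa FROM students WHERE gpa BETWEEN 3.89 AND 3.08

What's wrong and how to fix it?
Bug: The bounds are reversed; BETWEEN a AND b requires a <= b to match anything

Fix: Swap the bounds so the smaller value comes first

Corrected query:
SELECT id, name, gpa FROM students WHERE gpa BETWEEN 3.08 AND 3.89

Result:
id | name  | gpa 
---+-------+-----
1  | Bob   | 3.17
2  | Grace | 3.52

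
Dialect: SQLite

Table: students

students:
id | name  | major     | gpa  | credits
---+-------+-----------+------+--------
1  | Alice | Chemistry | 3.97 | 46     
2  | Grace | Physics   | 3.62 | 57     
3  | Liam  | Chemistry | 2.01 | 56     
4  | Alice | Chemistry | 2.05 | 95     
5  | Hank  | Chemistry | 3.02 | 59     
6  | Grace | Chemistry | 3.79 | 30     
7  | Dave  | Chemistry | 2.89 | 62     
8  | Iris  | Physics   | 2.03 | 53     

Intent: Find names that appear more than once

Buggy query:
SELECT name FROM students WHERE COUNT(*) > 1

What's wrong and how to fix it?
Bug: WHERE can't reference COUNT(*); aggregates are computed after WHERE

Fix: GROUP BY name, then filter groups with HAVING COUNT(*) > 1

Corrected query:
SELECT name FROM students GROUP BY name HAVING COUNT(*) > 1

Result:
name 
-----
Alice
Grace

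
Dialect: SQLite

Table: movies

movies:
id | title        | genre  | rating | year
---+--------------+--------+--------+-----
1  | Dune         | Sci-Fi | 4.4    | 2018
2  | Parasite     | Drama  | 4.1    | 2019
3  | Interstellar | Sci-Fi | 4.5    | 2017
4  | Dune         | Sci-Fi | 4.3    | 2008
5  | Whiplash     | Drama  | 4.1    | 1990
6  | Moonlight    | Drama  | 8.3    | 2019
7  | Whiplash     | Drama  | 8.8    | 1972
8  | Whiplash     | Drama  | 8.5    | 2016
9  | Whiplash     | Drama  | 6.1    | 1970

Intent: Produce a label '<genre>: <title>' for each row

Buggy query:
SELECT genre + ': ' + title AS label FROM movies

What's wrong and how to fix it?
Bug: SQLite uses || for string concatenation; + coerces text to numbers (yielding 0)

Fix: Use the || operator for string concatenation

Corrected query:
SELECT genre || ': ' || title AS label FROM movies

Result:
label               
--------------------
Sci-Fi: Dune        
Drama: Parasite     
Sci-Fi: Interstellar
Sci-Fi: Dune        
Drama: Whiplash     
Drama: Moonlight    
Drama: Whiplash     
Drama: Whiplash     
Drama: Whiplash     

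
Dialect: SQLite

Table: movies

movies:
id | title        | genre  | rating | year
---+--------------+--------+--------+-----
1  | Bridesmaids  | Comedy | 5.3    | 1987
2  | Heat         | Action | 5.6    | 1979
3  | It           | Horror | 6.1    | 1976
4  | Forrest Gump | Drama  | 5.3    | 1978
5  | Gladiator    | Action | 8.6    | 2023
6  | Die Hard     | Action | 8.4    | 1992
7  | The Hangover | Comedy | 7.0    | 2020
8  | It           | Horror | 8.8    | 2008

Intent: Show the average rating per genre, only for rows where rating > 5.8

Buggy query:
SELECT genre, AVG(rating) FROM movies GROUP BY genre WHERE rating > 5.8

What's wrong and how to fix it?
Bug: Row-level WHERE must come before GROUP BY in the clause order

Fix: Place WHERE between FROM and GROUP BY

Corrected query:
SELECT genre, AVG(rating) FROM movies WHERE rating > 5.8 GROUP BY genre

Result:
genre  | AVG(rating)
-------+------------
Action | 8.5        
Comedy | 7          
Horror | 7.45       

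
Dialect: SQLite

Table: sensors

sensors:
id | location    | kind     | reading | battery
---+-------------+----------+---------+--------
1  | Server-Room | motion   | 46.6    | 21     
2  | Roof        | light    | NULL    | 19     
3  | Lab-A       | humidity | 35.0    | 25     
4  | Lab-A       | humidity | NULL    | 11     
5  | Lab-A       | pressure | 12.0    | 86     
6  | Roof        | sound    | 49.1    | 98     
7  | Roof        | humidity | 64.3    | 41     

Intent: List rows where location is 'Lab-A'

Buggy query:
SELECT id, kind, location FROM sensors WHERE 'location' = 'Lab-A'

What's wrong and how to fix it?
Bug: Single quotes denote string literals in SQL; the column name is being compared as a constant string

Fix: Remove the quotes around the column name (or use double quotes for an identifier)

Corrected query:
SELECT id, kind, location FROM sensors WHERE location = 'Lab-A'

Result:
id | kind     | location
---+----------+---------
3  | humidity | Lab-A   
4  | humidity | Lab-A   
5  | pressure | Lab-A   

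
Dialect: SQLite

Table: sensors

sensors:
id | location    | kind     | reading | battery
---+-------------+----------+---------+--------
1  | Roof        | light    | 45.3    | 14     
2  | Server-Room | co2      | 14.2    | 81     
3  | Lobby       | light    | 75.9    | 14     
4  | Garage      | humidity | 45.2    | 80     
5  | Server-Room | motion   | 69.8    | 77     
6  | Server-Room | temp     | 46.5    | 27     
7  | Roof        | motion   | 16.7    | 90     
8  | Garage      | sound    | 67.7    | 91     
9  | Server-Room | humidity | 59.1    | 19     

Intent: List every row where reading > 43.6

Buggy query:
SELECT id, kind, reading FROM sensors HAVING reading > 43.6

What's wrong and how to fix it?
Bug: HAVING filters the output of aggregation, but this query has no GROUP BY and no aggregate functions, so SQLite rejects it (HAVING clause on a non-aggregate query); the condition here is per row

Fix: Replace HAVING with WHERE since the condition applies to individual rows

Corrected query:
SELECT id, kind, reading FROM sensors WHERE reading > 43.6

Result:
id | kind     | reading
---+----------+--------
1  | light    | 45.3   
3  | light    | 75.9   
4  | humidity | 45.2   
5  | motion   | 69.8   
6  | temp     | 46.5   
8  | sound    | 67.7   
9  | humidity | 59.1   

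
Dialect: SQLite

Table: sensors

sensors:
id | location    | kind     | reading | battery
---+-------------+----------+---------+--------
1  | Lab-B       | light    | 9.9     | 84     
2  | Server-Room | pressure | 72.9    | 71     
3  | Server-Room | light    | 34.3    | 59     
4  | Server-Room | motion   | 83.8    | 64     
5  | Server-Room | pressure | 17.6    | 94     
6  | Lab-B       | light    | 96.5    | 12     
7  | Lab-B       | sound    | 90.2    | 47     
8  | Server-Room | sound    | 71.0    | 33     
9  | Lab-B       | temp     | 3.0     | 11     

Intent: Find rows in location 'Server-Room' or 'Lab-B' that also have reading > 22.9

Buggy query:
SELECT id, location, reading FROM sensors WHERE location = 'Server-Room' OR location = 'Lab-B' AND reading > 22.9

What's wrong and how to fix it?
Bug: AND binds tighter than OR, so this parses as location = 'Server-Room' OR (location = 'Lab-B' AND reading > 22.9)

Fix: Add parentheses around the OR so the AND applies to both alternatives

Corrected query:
SELECT id, location, reading FROM sensors WHERE (location = 'Server-Room' OR location = 'Lab-B') AND reading > 22.9

Result:
id | location    | reading
---+-------------+--------
2  | Server-Room | 72.9   
3  | Server-Room | 34.3   
4  | Server-Room | 83.8   
6  | Lab-B       | 96.5   
7  | Lab-B       | 90.2   
8  | Server-Room | 71     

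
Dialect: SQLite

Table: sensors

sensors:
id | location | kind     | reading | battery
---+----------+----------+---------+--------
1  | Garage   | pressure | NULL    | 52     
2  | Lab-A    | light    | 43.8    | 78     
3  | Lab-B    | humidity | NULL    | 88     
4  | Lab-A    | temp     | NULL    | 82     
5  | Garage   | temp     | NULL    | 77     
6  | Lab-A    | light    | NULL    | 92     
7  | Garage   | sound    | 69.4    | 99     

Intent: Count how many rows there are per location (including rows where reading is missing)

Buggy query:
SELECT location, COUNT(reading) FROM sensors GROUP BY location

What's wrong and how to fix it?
Bug: COUNT(reading) skips NULLs, so groups with missing reading are undercounted

Fix: Replace COUNT(reading) with COUNT(*)

Corrected query:
SELECT location, COUNT(*) FROM sensors GROUP BY location

Result:
location | COUNT(*)
---------+---------
Garage   | 3       
Lab-A    | 3       
Lab-B    | 1       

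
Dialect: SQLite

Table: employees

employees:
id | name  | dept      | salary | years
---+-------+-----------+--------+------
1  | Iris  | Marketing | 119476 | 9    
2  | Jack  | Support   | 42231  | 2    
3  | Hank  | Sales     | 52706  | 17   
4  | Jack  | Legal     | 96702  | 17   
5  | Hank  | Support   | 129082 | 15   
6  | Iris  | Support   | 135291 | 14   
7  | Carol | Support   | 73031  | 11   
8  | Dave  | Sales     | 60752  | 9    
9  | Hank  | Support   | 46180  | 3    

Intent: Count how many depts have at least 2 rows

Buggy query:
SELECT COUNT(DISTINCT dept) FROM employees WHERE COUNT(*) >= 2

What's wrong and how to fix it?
Bug: WHERE filters individual rows, not groups, so a group-level COUNT is invalid there

Fix: Group first with HAVING COUNT(*) >= 2, then COUNT the resulting groups

Corrected query:
SELECT COUNT(*) FROM (SELECT dept FROM employees GROUP BY dept HAVING COUNT(*) >= 2)

Result:
COUNT(*)
--------
2       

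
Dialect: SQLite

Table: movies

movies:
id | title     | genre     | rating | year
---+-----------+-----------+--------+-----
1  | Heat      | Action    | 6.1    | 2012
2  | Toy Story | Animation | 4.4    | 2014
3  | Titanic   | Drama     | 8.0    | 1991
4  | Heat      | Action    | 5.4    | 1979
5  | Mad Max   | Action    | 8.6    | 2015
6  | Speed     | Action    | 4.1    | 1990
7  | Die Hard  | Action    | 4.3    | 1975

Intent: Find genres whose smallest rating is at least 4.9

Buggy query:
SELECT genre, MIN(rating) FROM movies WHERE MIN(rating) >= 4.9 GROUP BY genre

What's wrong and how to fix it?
Bug: MIN() in WHERE is a misuse of aggregate

Fix: Replace WHERE with HAVING after the GROUP BY

Corrected query:
SELECT genre, MIN(rating) FROM movies GROUP BY genre HAVING MIN(rating) >= 4.9

Result:
genre | MIN(rating)
------+------------
Drama | 8          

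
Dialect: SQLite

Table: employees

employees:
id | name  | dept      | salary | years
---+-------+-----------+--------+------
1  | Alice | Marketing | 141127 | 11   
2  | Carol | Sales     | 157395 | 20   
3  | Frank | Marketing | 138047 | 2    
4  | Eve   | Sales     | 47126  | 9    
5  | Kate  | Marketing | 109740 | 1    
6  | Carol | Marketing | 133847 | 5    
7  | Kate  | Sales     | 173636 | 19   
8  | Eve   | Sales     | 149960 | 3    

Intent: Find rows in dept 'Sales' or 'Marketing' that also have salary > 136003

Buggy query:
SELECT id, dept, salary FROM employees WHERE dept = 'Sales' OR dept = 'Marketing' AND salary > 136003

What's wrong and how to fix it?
Bug: Without parentheses, AND is evaluated before OR, so the salary filter only applies to the 'Marketing' branch

Fix: Add parentheses around the OR so the AND applies to both alternatives

Corrected query:
SELECT id, dept, salary FROM employees WHERE (dept = 'Sales' OR dept = 'Marketing') AND salary > 136003

Result:
id | dept      | salary
---+-----------+-------
1  | Marketing | 141127
2  | Sales     | 157395
3  | Marketing | 138047
7  | Sales     | 173636
8  | Sales     | 149960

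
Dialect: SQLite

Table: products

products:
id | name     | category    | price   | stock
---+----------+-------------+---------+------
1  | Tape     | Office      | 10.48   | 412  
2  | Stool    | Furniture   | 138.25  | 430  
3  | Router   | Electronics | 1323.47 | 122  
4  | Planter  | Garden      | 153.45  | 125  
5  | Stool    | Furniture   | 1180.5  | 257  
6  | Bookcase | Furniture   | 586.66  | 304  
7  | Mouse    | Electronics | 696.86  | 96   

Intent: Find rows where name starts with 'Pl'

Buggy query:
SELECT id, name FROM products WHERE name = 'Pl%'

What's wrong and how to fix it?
Bug: Wildcards only work with LIKE; '=' treats '%' as a literal character

Fix: Use LIKE for wildcard pattern matching

Corrected query:
SELECT id, name FROM products WHERE name LIKE 'Pl%'

Result:
id | name   
---+--------
4  | Planter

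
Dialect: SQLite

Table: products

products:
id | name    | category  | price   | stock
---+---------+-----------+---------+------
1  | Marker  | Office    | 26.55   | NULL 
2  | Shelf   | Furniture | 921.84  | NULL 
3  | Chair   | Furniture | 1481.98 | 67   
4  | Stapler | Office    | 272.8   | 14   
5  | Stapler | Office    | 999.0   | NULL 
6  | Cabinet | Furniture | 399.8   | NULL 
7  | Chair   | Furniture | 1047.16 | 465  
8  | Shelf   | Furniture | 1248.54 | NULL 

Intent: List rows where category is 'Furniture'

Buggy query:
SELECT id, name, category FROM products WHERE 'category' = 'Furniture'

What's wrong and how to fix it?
Bug: 'category' in single quotes is a string literal, not the column; the comparison is literal-vs-literal and never true

Fix: Remove the quotes around the column name (or use double quotes for an identifier)

Corrected query:
SELECT id, name, category FROM products WHERE category = 'Furniture'

Result:
id | name    | category 
---+---------+----------
2  | Shelf   | Furniture
3  | Chair   | Furniture
6  | Cabinet | Furniture
7  | Chair   | Furniture
8  | Shelf   | Furniture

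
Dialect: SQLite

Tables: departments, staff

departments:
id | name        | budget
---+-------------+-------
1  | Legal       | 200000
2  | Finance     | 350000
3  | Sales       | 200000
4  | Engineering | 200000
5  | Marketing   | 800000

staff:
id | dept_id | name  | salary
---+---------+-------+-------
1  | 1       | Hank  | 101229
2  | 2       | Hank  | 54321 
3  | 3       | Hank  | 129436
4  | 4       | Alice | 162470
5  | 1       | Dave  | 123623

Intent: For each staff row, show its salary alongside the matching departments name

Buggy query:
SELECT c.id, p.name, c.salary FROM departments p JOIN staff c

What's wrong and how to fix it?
Bug: Missing join condition: each staff row is matched to all departments rows instead of just its own

Fix: Add ON c.dept_id = p.id to the JOIN

Corrected query:
SELECT c.id, p.name, c.salary FROM departments p JOIN staff c ON c.dept_id = p.id

Result:
id | name        | salary
---+-------------+-------
1  | Legal       | 101229
2  | Finance     | 54321 
3  | Sales       | 129436
4  | Engineering | 162470
5  | Legal       | 123623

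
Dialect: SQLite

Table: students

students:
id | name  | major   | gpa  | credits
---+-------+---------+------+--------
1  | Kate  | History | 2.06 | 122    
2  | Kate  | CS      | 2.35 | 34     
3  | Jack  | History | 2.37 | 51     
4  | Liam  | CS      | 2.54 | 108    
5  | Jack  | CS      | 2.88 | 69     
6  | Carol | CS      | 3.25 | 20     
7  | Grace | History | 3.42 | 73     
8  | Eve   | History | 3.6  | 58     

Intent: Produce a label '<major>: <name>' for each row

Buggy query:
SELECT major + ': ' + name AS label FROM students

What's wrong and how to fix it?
Bug: '+' is numeric addition; on text columns SQLite converts them to 0 instead of concatenating

Fix: Use the || operator for string concatenation

Corrected query:
SELECT major || ': ' || name AS label FROM students

Result:
label         
--------------
History: Kate 
CS: Kate      
History: Jack 
CS: Liam      
CS: Jack      
CS: Carol     
History: Grace
History: Eve  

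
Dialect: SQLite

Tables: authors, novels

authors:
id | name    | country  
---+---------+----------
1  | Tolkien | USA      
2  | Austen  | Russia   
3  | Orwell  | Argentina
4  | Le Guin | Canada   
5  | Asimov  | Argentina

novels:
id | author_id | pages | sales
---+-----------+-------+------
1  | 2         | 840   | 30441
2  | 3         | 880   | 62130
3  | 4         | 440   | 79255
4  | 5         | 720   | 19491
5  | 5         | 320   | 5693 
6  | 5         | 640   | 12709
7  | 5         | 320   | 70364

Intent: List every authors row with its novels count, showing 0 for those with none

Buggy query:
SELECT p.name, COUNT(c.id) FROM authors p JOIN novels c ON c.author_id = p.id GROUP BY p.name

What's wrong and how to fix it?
Bug: INNER JOIN drops authors rows that have no matching novels rows

Fix: Use LEFT JOIN so parents without children still appear (COUNT(c.id) gives 0)

Corrected query:
SELECT p.name, COUNT(c.id) FROM authors p LEFT JOIN novels c ON c.author_id = p.id GROUP BY p.name

Result:
name    | COUNT(c.id)
--------+------------
Asimov  | 4          
Austen  | 1          
Le Guin | 1          
Orwell  | 1          
Tolkien | 0          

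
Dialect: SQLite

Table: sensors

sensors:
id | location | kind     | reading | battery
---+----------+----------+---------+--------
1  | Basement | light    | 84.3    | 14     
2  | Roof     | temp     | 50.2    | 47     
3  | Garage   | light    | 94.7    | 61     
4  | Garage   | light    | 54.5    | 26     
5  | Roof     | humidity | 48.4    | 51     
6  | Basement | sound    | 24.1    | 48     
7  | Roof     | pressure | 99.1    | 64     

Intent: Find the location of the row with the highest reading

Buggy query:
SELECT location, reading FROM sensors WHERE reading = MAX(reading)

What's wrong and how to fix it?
Bug: WHERE is evaluated per row; an aggregate over the whole table isn't defined there

Fix: Use a subquery: WHERE reading = (SELECT MAX(reading) FROM sensors)

Corrected query:
SELECT location, reading FROM sensors WHERE reading = (SELECT MAX(reading) FROM sensors)

Result:
location | reading
---------+--------
Roof     | 99.1   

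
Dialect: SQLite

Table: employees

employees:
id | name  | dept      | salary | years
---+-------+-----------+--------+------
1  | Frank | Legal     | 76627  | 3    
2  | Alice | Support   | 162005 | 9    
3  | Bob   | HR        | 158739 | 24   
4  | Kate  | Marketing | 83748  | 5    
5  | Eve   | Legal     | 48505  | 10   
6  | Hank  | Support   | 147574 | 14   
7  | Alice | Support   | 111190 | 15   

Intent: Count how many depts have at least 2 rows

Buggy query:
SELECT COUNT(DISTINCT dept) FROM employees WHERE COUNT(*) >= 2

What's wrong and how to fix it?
Bug: COUNT(*) cannot appear in WHERE; the per-group count doesn't exist yet

Fix: Group first with HAVING COUNT(*) >= 2, then COUNT the resulting groups

Corrected query:
SELECT COUNT(*) FROM (SELECT dept FROM employees GROUP BY dept HAVING COUNT(*) >= 2)

Result:
COUNT(*)
--------
2       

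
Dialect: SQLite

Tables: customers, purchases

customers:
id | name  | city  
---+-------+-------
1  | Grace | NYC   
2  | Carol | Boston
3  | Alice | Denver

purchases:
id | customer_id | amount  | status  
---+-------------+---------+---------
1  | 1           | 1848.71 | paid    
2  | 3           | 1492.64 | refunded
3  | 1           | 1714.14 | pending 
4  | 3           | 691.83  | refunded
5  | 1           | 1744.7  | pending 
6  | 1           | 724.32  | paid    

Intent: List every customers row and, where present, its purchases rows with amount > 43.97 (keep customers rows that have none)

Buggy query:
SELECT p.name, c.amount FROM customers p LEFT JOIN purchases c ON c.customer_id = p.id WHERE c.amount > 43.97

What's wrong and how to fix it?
Bug: Filtering c.amount in WHERE discards the NULL rows produced by LEFT JOIN, turning it into an inner join

Fix: Put 'c.amount > 43.97' in the JOIN's ON clause instead of WHERE

Corrected query:
SELECT p.name, c.amount FROM customers p LEFT JOIN purchases c ON c.customer_id = p.id AND c.amount > 43.97

Result:
name  | amount 
------+--------
Grace | 724.32 
Grace | 1714.14
Grace | 1744.7 
Grace | 1848.71
Carol | NULL   
Alice | 691.83 
Alice | 1492.64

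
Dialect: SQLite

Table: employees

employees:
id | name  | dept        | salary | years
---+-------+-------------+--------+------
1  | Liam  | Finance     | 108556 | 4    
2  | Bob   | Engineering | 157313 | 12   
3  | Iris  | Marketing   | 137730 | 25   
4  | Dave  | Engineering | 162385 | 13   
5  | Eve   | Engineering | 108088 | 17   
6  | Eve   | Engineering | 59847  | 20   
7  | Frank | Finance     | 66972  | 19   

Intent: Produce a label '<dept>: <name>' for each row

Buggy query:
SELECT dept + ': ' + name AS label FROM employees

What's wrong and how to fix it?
Bug: '+' is numeric addition; on text columns SQLite converts them to 0 instead of concatenating

Fix: Use the || operator for string concatenation

Corrected query:
SELECT dept || ': ' || name AS label FROM employees

Result:
label            
-----------------
Finance: Liam    
Engineering: Bob 
Marketing: Iris  
Engineering: Dave
Engineering: Eve 
Engineering: Eve 
Finance: Frank   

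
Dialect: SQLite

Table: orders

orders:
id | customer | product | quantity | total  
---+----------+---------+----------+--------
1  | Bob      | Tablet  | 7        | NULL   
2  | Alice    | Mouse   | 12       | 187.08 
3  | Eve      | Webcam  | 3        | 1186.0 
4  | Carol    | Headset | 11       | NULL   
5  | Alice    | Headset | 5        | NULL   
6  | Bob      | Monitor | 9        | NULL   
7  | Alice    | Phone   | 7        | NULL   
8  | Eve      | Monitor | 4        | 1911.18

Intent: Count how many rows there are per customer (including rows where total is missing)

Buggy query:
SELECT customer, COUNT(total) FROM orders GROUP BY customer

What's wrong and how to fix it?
Bug: COUNT(column) counts non-NULL values only; rows with NULL total aren't counted

Fix: Use COUNT(*) to count all rows regardless of NULL

Corrected query:
SELECT customer, COUNT(*) FROM orders GROUP BY customer

Result:
customer | COUNT(*)
---------+---------
Alice    | 3       
Bob      | 2       
Carol    | 1       
Eve      | 2       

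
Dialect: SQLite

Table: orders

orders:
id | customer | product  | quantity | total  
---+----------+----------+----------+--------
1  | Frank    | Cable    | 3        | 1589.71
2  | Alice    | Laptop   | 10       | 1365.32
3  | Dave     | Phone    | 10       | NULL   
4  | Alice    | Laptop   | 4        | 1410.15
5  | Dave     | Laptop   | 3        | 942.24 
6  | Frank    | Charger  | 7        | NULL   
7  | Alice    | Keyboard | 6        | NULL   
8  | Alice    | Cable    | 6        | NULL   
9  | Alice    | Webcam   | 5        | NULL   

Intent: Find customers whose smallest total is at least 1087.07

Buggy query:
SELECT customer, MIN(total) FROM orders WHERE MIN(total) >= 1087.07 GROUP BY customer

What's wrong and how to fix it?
Bug: MIN() in WHERE is a misuse of aggregate

Fix: Use HAVING for the per-group MIN condition

Corrected query:
SELECT customer, MIN(total) FROM orders GROUP BY customer HAVING MIN(total) >= 1087.07

Result:
customer | MIN(total)
---------+-----------
Alice    | 1365.32   
Frank    | 1589.71   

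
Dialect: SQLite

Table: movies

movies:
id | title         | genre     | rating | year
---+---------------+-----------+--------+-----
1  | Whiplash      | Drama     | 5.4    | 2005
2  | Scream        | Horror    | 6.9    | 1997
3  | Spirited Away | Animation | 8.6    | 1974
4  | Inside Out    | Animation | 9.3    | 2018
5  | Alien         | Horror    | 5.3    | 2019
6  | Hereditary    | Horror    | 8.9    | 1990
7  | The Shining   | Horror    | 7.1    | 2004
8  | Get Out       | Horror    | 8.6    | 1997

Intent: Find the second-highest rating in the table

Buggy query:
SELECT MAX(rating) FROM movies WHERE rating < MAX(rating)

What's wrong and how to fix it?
Bug: MAX(rating) on the right of the comparison is an aggregate-in-WHERE error

Fix: Put the inner MAX in a scalar subquery

Corrected query:
SELECT MAX(rating) FROM movies WHERE rating < (SELECT MAX(rating) FROM movies)

Result:
MAX(rating)
-----------
8.9        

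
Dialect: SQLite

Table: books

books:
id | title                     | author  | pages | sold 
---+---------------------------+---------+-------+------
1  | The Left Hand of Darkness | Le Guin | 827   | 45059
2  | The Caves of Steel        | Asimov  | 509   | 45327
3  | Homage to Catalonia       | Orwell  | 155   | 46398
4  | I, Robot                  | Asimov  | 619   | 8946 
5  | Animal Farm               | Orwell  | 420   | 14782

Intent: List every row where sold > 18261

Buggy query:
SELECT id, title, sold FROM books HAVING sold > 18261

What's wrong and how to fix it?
Bug: This is a non-aggregate query (no GROUP BY, no aggregates), so in SQLite the HAVING clause is invalid here; a row-level condition belongs in WHERE

Fix: Use WHERE for row-level filtering

Corrected query:
SELECT id, title, sold FROM books WHERE sold > 18261

Result:
id | title                     | sold 
---+---------------------------+------
1  | The Left Hand of Darkness | 45059
2  | The Caves of Steel        | 45327
3  | Homage to Catalonia       | 46398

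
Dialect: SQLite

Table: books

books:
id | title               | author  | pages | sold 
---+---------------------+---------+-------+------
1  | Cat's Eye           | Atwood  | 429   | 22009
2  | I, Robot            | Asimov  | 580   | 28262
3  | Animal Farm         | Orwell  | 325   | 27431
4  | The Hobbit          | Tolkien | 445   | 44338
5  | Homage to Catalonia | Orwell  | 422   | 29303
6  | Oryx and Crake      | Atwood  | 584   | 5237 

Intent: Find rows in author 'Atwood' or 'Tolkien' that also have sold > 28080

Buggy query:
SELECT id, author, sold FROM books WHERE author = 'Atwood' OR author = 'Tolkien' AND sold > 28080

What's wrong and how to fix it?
Bug: Without parentheses, AND is evaluated before OR, so the sold filter only applies to the 'Tolkien' branch

Fix: Add parentheses around the OR so the AND applies to both alternatives

Corrected query:
SELECT id, author, sold FROM books WHERE (author = 'Atwood' OR author = 'Tolkien') AND sold > 28080

Result:
id | author  | sold 
---+---------+------
4  | Tolkien | 44338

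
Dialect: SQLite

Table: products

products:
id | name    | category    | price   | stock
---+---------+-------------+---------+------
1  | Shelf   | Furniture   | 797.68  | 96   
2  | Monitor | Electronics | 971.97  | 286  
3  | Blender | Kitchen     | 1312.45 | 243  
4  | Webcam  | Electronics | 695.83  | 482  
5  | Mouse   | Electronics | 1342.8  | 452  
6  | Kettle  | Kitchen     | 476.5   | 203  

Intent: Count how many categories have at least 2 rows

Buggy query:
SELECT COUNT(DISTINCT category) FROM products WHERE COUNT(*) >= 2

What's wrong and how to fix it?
Bug: COUNT(*) cannot appear in WHERE; the per-group count doesn't exist yet

Fix: Group first with HAVING COUNT(*) >= 2, then COUNT the resulting groups

Corrected query:
SELECT COUNT(*) FROM (SELECT category FROM products GROUP BY category HAVING COUNT(*) >= 2)

Result:
COUNT(*)
--------
2       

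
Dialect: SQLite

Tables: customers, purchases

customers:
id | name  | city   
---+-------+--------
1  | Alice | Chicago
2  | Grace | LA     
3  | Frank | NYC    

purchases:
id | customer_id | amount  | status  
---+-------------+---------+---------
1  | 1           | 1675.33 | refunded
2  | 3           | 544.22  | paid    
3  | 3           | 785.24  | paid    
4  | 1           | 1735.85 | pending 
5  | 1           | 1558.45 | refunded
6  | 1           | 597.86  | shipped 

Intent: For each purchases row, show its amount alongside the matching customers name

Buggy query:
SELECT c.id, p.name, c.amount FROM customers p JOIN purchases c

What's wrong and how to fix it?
Bug: Missing join condition: each purchases row is matched to all customers rows instead of just its own

Fix: Specify the join condition linking the foreign key to the parent id

Corrected query:
SELECT c.id, p.name, c.amount FROM customers p JOIN purchases c ON c.customer_id = p.id

Result:
id | name  | amount 
---+-------+--------
1  | Alice | 1675.33
2  | Frank | 544.22 
3  | Frank | 785.24 
4  | Alice | 1735.85
5  | Alice | 1558.45
6  | Alice | 597.86 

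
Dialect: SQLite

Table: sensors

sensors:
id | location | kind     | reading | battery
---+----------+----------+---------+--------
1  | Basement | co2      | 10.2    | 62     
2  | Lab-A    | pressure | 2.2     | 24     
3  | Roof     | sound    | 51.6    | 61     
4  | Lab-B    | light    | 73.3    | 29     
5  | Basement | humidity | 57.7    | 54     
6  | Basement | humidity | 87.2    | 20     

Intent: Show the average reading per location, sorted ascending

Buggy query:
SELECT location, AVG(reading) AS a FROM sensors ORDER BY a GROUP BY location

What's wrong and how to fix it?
Bug: GROUP BY must precede ORDER BY

Fix: Reorder: SELECT … FROM … GROUP BY … ORDER BY …

Corrected query:
SELECT location, AVG(reading) AS a FROM sensors GROUP BY location ORDER BY a

Result:
location | a   
---------+-----
Lab-A    | 2.2 
Roof     | 51.6
Basement | 51.7
Lab-B    | 73.3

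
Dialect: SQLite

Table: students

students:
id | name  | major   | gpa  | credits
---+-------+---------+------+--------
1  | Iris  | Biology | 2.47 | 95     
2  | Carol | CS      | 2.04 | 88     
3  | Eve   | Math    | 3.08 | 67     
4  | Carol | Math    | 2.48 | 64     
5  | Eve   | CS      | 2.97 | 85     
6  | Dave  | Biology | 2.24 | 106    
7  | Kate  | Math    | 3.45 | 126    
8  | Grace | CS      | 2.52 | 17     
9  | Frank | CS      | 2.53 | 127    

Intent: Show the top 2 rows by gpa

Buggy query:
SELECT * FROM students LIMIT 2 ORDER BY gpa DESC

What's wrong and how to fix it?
Bug: ORDER BY cannot follow LIMIT; LIMIT is the final clause

Fix: Sort with ORDER BY, then apply LIMIT

Corrected query:
SELECT * FROM students ORDER BY gpa DESC LIMIT 2

Result:
id | name | major | gpa  | credits
---+------+-------+------+--------
7  | Kate | Math  | 3.45 | 126    
3  | Eve  | Math  | 3.08 | 67     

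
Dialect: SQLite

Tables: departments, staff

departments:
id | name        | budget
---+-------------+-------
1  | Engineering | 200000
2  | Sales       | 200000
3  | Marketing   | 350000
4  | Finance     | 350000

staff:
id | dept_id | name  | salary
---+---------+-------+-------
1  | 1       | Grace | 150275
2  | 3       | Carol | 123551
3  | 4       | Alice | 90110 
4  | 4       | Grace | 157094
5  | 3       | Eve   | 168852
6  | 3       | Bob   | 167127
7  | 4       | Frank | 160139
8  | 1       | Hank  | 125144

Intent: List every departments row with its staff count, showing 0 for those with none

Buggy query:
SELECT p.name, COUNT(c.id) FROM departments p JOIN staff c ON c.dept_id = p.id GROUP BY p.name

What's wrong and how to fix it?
Bug: INNER JOIN drops departments rows that have no matching staff rows

Fix: Use LEFT JOIN so parents without children still appear (COUNT(c.id) gives 0)

Corrected query:
SELECT p.name, COUNT(c.id) FROM departments p LEFT JOIN staff c ON c.dept_id = p.id GROUP BY p.name

Result:
name        | COUNT(c.id)
------------+------------
Engineering | 2          
Finance     | 3          
Marketing   | 3          
Sales       | 0          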